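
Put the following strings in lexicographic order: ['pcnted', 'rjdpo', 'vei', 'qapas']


Compare strings character by character (the first differing letter decides):
  'pcnted' < 'qapas' since 'p' < 'q' at position 1
  'qapas' < 'rjdpo' since 'q' < 'r' at position 1
  'rjdpo' < 'vei' since 'r' < 'v' at position 1
Chaining these comparisons gives the alphabetical order.
Final answer: ['pcnted', 'qapas', 'rjdpo', 'vei']


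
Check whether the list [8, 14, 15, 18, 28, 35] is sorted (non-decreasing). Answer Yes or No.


Check consecutive pairs:
  8 <= 14? True
  14 <= 15? True
  15 <= 18? True
  18 <= 28? True
  28 <= 35? True
Every consecutive pair is in order, so the list is non-decreasing.
Final answer: Yes


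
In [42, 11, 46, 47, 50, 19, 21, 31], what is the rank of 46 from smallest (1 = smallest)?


Sort ascending: [11, 19, 21, 31, 42, 46, 47, 50]
Find 46 in the sorted list.
46 is at position 6 (1-indexed).
Final answer: 6


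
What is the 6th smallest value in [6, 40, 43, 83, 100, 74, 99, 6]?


Sort ascending: [6, 6, 40, 43, 74, 83, 99, 100]
The 6th element (1-indexed) is at index 5.
Value = 83
Final answer: 83


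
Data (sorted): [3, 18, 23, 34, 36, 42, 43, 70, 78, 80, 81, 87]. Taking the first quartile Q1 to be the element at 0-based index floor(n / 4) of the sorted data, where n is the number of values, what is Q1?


The list has n = 12 elements.
Q1 index = floor(12 / 4) = floor(3) = 3
Counting from index 0 in the sorted data, the element at index 3 is 34.
Final answer: 34


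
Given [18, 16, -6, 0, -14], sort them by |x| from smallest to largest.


Compute absolute values:
  |18| = 18
  |16| = 16
  |-6| = 6
  |0| = 0
  |-14| = 14
Absolute values in increasing order: 0 < 6 < 14 < 16 < 18
Listing the original numbers in that order gives the answer.
Final answer: [0, -6, -14, 16, 18]


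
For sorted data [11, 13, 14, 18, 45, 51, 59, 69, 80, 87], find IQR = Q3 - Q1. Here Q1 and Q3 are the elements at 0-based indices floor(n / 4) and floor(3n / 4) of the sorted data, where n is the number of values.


The data has n = 10 elements.
Q1 index = floor(10 / 4) = floor(2.5) = 2; Q3 index = floor(3 * 10 / 4) = floor(7.5) = 7
Q1 = element at index 2 = 14
Q3 = element at index 7 = 69
IQR = 69 - 14 = 55
Final answer: 55


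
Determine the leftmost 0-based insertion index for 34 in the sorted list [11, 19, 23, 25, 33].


List is sorted: [11, 19, 23, 25, 33]
We need the leftmost position where 34 can be inserted, i.e. the first index whose element is >= 34 (or the end of the list if none is).
Binary search with low=0, high=5 (0-based indices):
  low=0, high=5, mid=2: a[2]=23 < 34, so low = 3
  low=3, high=5, mid=4: a[4]=33 < 34, so low = 5
Now low = high = 5, so the insertion index is 5.
Final answer: 5


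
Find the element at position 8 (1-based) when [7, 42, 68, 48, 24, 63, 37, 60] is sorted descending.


Sort descending: [68, 63, 60, 48, 42, 37, 24, 7]
The 8th element (1-indexed) is at index 7.
Value = 7
Final answer: 7


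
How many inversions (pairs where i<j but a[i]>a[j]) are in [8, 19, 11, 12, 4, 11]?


For each element, count the later elements that are smaller than it:
  8 (index 0): smaller elements after it = [4] -> 1
  19 (index 1): smaller elements after it = [11, 12, 4, 11] -> 4
  11 (index 2): smaller elements after it = [4] -> 1
  12 (index 3): smaller elements after it = [4, 11] -> 2
  4 (index 4): smaller elements after it = [] -> 0
Total inversions = 1 + 4 + 1 + 2 + 0 = 8
Final answer: 8


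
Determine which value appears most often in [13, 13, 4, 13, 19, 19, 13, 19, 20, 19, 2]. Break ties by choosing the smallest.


Count the frequency of each value:
  2 appears 1 time(s)
  4 appears 1 time(s)
  13 appears 4 time(s)
  19 appears 4 time(s)
  20 appears 1 time(s)
Maximum frequency is 4.
Values reaching that frequency: [13, 19]; the smallest is 13.
Final answer: 13


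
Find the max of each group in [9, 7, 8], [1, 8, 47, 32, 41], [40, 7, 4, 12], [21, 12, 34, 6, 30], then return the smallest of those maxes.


Find max of each group:
  Group 1: [9, 7, 8] -> max = 9
  Group 2: [1, 8, 47, 32, 41] -> max = 47
  Group 3: [40, 7, 4, 12] -> max = 40
  Group 4: [21, 12, 34, 6, 30] -> max = 34
Maxes: [9, 47, 40, 34]
Minimum of maxes = 9
Final answer: 9


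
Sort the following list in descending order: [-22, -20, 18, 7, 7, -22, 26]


Original list: [-22, -20, 18, 7, 7, -22, 26]
Repeatedly take the largest remaining element:
  Remaining [-22, -20, 18, 7, 7, -22, 26] -> largest is 26
  Remaining [-22, -20, 18, 7, 7, -22] -> largest is 18
  Remaining [-22, -20, 7, 7, -22] -> largest is 7
  Remaining [-22, -20, 7, -22] -> largest is 7
  Remaining [-22, -20, -22] -> largest is -20
  Remaining [-22, -22] -> largest is -22
  Remaining [-22] -> largest is -22
Collecting the picks in order gives the descending list.
Final answer: [26, 18, 7, 7, -20, -22, -22]


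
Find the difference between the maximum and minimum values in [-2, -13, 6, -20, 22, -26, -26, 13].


Maximum value: 22
Minimum value: -26
Range = 22 - (-26) = 48
Final answer: 48


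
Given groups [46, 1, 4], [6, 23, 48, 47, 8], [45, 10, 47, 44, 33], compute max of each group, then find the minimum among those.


Find max of each group:
  Group 1: [46, 1, 4] -> max = 46
  Group 2: [6, 23, 48, 47, 8] -> max = 48
  Group 3: [45, 10, 47, 44, 33] -> max = 47
Maxes: [46, 48, 47]
Minimum of maxes = 46
Final answer: 46


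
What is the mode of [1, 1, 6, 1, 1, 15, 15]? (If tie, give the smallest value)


Count the frequency of each value:
  1 appears 4 time(s)
  6 appears 1 time(s)
  15 appears 2 time(s)
Maximum frequency is 4.
Only 1 reaches that frequency, so it is the mode.
Final answer: 1


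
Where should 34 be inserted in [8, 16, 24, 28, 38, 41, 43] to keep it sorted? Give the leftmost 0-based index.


List is sorted: [8, 16, 24, 28, 38, 41, 43]
We need the leftmost position where 34 can be inserted, i.e. the first index whose element is >= 34 (or the end of the list if none is).
Binary search with low=0, high=7 (0-based indices):
  low=0, high=7, mid=3: a[3]=28 < 34, so low = 4
  low=4, high=7, mid=5: a[5]=41 >= 34, so high = 5
  low=4, high=5, mid=4: a[4]=38 >= 34, so high = 4
Now low = high = 4, so the insertion index is 4.
Final answer: 4


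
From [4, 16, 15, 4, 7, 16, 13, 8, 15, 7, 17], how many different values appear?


List all unique values:
Distinct values: [4, 7, 8, 13, 15, 16, 17]
Count = 7
Final answer: 7


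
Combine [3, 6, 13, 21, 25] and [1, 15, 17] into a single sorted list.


List A: [3, 6, 13, 21, 25]
List B: [1, 15, 17]
Repeatedly compare the front elements and take the smaller:
  3 vs 1 -> take 1
  3 vs 15 -> take 3
  6 vs 15 -> take 6
  13 vs 15 -> take 13
  21 vs 15 -> take 15
  21 vs 17 -> take 17
  B is exhausted; append the rest of A: [21, 25]
Final answer: [1, 3, 6, 13, 15, 17, 21, 25]


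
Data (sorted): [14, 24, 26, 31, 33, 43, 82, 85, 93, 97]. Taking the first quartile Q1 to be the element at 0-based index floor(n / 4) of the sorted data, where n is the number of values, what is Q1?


The list has n = 10 elements.
Q1 index = floor(10 / 4) = floor(2.5) = 2
Counting from index 0 in the sorted data, the element at index 2 is 26.
Final answer: 26


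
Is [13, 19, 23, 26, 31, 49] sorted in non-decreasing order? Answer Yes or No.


Check consecutive pairs:
  13 <= 19? True
  19 <= 23? True
  23 <= 26? True
  26 <= 31? True
  31 <= 49? True
Every consecutive pair is in order, so the list is non-decreasing.
Final answer: Yes


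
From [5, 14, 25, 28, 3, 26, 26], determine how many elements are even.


Check each element:
  5 is odd
  14 is even
  25 is odd
  28 is even
  3 is odd
  26 is even
  26 is even
Evens: [14, 28, 26, 26]
Count of evens = 4
Final answer: 4


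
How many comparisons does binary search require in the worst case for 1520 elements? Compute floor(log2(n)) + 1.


Binary search halves the search space each step.
Maximum comparisons = floor(log2(1520)) + 1
log2(1520) = 10.5699
floor(log2(1520)) = 10, so 10 + 1 = 11
Final answer: 11


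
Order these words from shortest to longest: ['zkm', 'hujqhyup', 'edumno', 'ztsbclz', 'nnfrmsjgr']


Compute lengths:
  'zkm' has length 3
  'hujqhyup' has length 8
  'edumno' has length 6
  'ztsbclz' has length 7
  'nnfrmsjgr' has length 9
Lengths in increasing order: 3 < 6 < 7 < 8 < 9
Listing the words in that order gives the answer.
Final answer: ['zkm', 'edumno', 'ztsbclz', 'hujqhyup', 'nnfrmsjgr']


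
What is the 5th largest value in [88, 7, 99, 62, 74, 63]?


Sort descending: [99, 88, 74, 63, 62, 7]
The 5th element (1-indexed) is at index 4.
Value = 62
Final answer: 62


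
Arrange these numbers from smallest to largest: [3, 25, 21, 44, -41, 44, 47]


Original list: [3, 25, 21, 44, -41, 44, 47]
Repeatedly take the smallest remaining element:
  Remaining [3, 25, 21, 44, -41, 44, 47] -> smallest is -41
  Remaining [3, 25, 21, 44, 44, 47] -> smallest is 3
  Remaining [25, 21, 44, 44, 47] -> smallest is 21
  Remaining [25, 44, 44, 47] -> smallest is 25
  Remaining [44, 44, 47] -> smallest is 44
  Remaining [44, 47] -> smallest is 44
  Remaining [47] -> smallest is 47
Collecting the picks in order gives the sorted list.
Final answer: [-41, 3, 21, 25, 44, 44, 47]


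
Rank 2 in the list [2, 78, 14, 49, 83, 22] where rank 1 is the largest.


Sort descending: [83, 78, 49, 22, 14, 2]
Find 2 in the sorted list.
2 is at position 6.
Final answer: 6


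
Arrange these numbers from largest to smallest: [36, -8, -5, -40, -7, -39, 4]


Original list: [36, -8, -5, -40, -7, -39, 4]
Repeatedly take the largest remaining element:
  Remaining [36, -8, -5, -40, -7, -39, 4] -> largest is 36
  Remaining [-8, -5, -40, -7, -39, 4] -> largest is 4
  Remaining [-8, -5, -40, -7, -39] -> largest is -5
  Remaining [-8, -40, -7, -39] -> largest is -7
  Remaining [-8, -40, -39] -> largest is -8
  Remaining [-40, -39] -> largest is -39
  Remaining [-40] -> largest is -40
Collecting the picks in order gives the descending list.
Final answer: [36, 4, -5, -7, -8, -39, -40]


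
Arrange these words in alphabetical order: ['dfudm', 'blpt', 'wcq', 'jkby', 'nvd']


Compare strings character by character (the first differing letter decides):
  'blpt' < 'dfudm' since 'b' < 'd' at position 1
  'dfudm' < 'jkby' since 'd' < 'j' at position 1
  'jkby' < 'nvd' since 'j' < 'n' at position 1
  'nvd' < 'wcq' since 'n' < 'w' at position 1
Chaining these comparisons gives the alphabetical order.
Final answer: ['blpt', 'dfudm', 'jkby', 'nvd', 'wcq']


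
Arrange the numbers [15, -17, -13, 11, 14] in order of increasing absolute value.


Compute absolute values:
  |15| = 15
  |-17| = 17
  |-13| = 13
  |11| = 11
  |14| = 14
Absolute values in increasing order: 11 < 13 < 14 < 15 < 17
Listing the original numbers in that order gives the answer.
Final answer: [11, -13, 14, 15, -17]


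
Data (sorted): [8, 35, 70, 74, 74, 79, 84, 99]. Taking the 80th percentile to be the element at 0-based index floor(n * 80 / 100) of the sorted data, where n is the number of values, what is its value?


The dataset has n = 8 elements.
Index = floor(8 * 80 / 100) = floor(640 / 100) = floor(6.4) = 6
Counting from index 0 in the sorted data, the element at index 6 is 84.
Final answer: 84


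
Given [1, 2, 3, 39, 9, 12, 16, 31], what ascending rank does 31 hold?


Sort ascending: [1, 2, 3, 9, 12, 16, 31, 39]
Find 31 in the sorted list.
31 is at position 7 (1-indexed).
Final answer: 7


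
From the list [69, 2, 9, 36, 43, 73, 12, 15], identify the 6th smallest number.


Sort ascending: [2, 9, 12, 15, 36, 43, 69, 73]
The 6th element (1-indexed) is at index 5.
Value = 43
Final answer: 43


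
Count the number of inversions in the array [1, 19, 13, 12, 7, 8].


For each element, count the later elements that are smaller than it:
  1 (index 0): smaller elements after it = [] -> 0
  19 (index 1): smaller elements after it = [13, 12, 7, 8] -> 4
  13 (index 2): smaller elements after it = [12, 7, 8] -> 3
  12 (index 3): smaller elements after it = [7, 8] -> 2
  7 (index 4): smaller elements after it = [] -> 0
Total inversions = 0 + 4 + 3 + 2 + 0 = 9
Final answer: 9


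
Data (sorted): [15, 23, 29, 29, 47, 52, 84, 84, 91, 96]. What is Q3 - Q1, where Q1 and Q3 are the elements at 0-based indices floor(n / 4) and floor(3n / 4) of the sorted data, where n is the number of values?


The data has n = 10 elements.
Q1 index = floor(10 / 4) = floor(2.5) = 2; Q3 index = floor(3 * 10 / 4) = floor(7.5) = 7
Q1 = element at index 2 = 29
Q3 = element at index 7 = 84
IQR = 84 - 29 = 55
Final answer: 55


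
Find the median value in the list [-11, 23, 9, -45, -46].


First, sort the list: [-46, -45, -11, 9, 23]
The list has 5 elements (odd count).
The middle index is 2 (0-based), and the element there is -11.
Final answer: -11


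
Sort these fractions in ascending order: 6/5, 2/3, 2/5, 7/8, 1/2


Convert to decimal for comparison:
  6/5 = 1.2
  2/3 = 0.6667
  2/5 = 0.4
  7/8 = 0.875
  1/2 = 0.5
Decimals in increasing order: 0.4 < 0.5 < 0.6667 < 0.875 < 1.2
Writing each back as its fraction gives the sorted order.
Final answer: 2/5, 1/2, 2/3, 7/8, 6/5


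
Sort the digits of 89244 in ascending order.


The number 89244 has digits: 8, 9, 2, 4, 4
Sorted: 2, 4, 4, 8, 9
Joining the sorted digits gives the result.
Final answer: 24489


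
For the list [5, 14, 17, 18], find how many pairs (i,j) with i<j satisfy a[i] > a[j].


For each element, count the later elements that are smaller than it:
  5 (index 0): smaller elements after it = [] -> 0
  14 (index 1): smaller elements after it = [] -> 0
  17 (index 2): smaller elements after it = [] -> 0
Total inversions = 0 + 0 + 0 = 0
Final answer: 0


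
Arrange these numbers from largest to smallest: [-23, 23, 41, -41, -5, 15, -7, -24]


Original list: [-23, 23, 41, -41, -5, 15, -7, -24]
Repeatedly take the largest remaining element:
  Remaining [-23, 23, 41, -41, -5, 15, -7, -24] -> largest is 41
  Remaining [-23, 23, -41, -5, 15, -7, -24] -> largest is 23
  Remaining [-23, -41, -5, 15, -7, -24] -> largest is 15
  Remaining [-23, -41, -5, -7, -24] -> largest is -5
  Remaining [-23, -41, -7, -24] -> largest is -7
  Remaining [-23, -41, -24] -> largest is -23
  Remaining [-41, -24] -> largest is -24
  Remaining [-41] -> largest is -41
Collecting the picks in order gives the descending list.
Final answer: [41, 23, 15, -5, -7, -23, -24, -41]


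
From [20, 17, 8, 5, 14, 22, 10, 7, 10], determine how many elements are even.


Check each element:
  20 is even
  17 is odd
  8 is even
  5 is odd
  14 is even
  22 is even
  10 is even
  7 is odd
  10 is even
Evens: [20, 8, 14, 22, 10, 10]
Count of evens = 6
Final answer: 6


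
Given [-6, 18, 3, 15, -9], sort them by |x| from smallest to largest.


Compute absolute values:
  |-6| = 6
  |18| = 18
  |3| = 3
  |15| = 15
  |-9| = 9
Absolute values in increasing order: 3 < 6 < 9 < 15 < 18
Listing the original numbers in that order gives the answer.
Final answer: [3, -6, -9, 15, 18]


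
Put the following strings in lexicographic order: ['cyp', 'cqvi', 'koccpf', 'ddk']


Compare strings character by character (the first differing letter decides):
  'cqvi' < 'cyp' since 'q' < 'y' at position 2
  'cyp' < 'ddk' since 'c' < 'd' at position 1
  'ddk' < 'koccpf' since 'd' < 'k' at position 1
Chaining these comparisons gives the alphabetical order.
Final answer: ['cqvi', 'cyp', 'ddk', 'koccpf']


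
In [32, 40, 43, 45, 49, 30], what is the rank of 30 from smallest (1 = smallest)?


Sort ascending: [30, 32, 40, 43, 45, 49]
Find 30 in the sorted list.
30 is at position 1 (1-indexed).
Final answer: 1


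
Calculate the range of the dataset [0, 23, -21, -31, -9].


Maximum value: 23
Minimum value: -31
Range = 23 - (-31) = 54
Final answer: 54


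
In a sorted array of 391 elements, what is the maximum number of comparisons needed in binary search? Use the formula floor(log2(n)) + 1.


Binary search halves the search space each step.
Maximum comparisons = floor(log2(391)) + 1
log2(391) = 8.611
floor(log2(391)) = 8, so 8 + 1 = 9
Final answer: 9


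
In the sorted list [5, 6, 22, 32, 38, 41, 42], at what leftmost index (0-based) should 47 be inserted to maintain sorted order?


List is sorted: [5, 6, 22, 32, 38, 41, 42]
We need the leftmost position where 47 can be inserted, i.e. the first index whose element is >= 47 (or the end of the list if none is).
Binary search with low=0, high=7 (0-based indices):
  low=0, high=7, mid=3: a[3]=32 < 47, so low = 4
  low=4, high=7, mid=5: a[5]=41 < 47, so low = 6
  low=6, high=7, mid=6: a[6]=42 < 47, so low = 7
Now low = high = 7, so the insertion index is 7.
Final answer: 7


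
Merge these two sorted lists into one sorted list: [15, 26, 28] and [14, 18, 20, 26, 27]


List A: [15, 26, 28]
List B: [14, 18, 20, 26, 27]
Repeatedly compare the front elements and take the smaller:
  15 vs 14 -> take 14
  15 vs 18 -> take 15
  26 vs 18 -> take 18
  26 vs 20 -> take 20
  26 vs 26 -> take 26
  28 vs 26 -> take 26
  28 vs 27 -> take 27
  B is exhausted; append the rest of A: [28]
Final answer: [14, 15, 18, 20, 26, 26, 27, 28]


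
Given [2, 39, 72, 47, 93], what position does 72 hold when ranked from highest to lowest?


Sort descending: [93, 72, 47, 39, 2]
Find 72 in the sorted list.
72 is at position 2.
Final answer: 2


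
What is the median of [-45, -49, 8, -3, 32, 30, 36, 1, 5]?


First, sort the list: [-49, -45, -3, 1, 5, 8, 30, 32, 36]
The list has 9 elements (odd count).
The middle index is 4 (0-based), and the element there is 5.
Final answer: 5


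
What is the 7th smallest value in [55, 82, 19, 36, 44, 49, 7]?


Sort ascending: [7, 19, 36, 44, 49, 55, 82]
The 7th element (1-indexed) is at index 6.
Value = 82
Final answer: 82


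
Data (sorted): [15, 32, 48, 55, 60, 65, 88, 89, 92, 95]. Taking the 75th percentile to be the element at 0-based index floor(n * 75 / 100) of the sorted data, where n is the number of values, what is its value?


The dataset has n = 10 elements.
Index = floor(10 * 75 / 100) = floor(750 / 100) = floor(7.5) = 7
Counting from index 0 in the sorted data, the element at index 7 is 89.
Final answer: 89


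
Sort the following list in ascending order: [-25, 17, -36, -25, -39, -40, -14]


Original list: [-25, 17, -36, -25, -39, -40, -14]
Repeatedly take the smallest remaining element:
  Remaining [-25, 17, -36, -25, -39, -40, -14] -> smallest is -40
  Remaining [-25, 17, -36, -25, -39, -14] -> smallest is -39
  Remaining [-25, 17, -36, -25, -14] -> smallest is -36
  Remaining [-25, 17, -25, -14] -> smallest is -25
  Remaining [17, -25, -14] -> smallest is -25
  Remaining [17, -14] -> smallest is -14
  Remaining [17] -> smallest is 17
Collecting the picks in order gives the sorted list.
Final answer: [-40, -39, -36, -25, -25, -14, 17]


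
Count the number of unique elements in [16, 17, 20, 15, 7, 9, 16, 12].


List all unique values:
Distinct values: [7, 9, 12, 15, 16, 17, 20]
Count = 7
Final answer: 7


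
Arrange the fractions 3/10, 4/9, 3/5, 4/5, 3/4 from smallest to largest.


Convert to decimal for comparison:
  3/10 = 0.3
  4/9 = 0.4444
  3/5 = 0.6
  4/5 = 0.8
  3/4 = 0.75
Decimals in increasing order: 0.3 < 0.4444 < 0.6 < 0.75 < 0.8
Writing each back as its fraction gives the sorted order.
Final answer: 3/10, 4/9, 3/5, 3/4, 4/5


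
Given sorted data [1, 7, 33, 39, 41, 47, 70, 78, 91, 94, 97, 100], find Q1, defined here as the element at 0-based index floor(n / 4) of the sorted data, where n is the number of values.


The list has n = 12 elements.
Q1 index = floor(12 / 4) = floor(3) = 3
Counting from index 0 in the sorted data, the element at index 3 is 39.
Final answer: 39


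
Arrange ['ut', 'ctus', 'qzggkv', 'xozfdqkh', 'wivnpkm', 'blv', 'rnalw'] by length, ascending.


Compute lengths:
  'ut' has length 2
  'ctus' has length 4
  'qzggkv' has length 6
  'xozfdqkh' has length 8
  'wivnpkm' has length 7
  'blv' has length 3
  'rnalw' has length 5
Lengths in increasing order: 2 < 3 < 4 < 5 < 6 < 7 < 8
Listing the words in that order gives the answer.
Final answer: ['ut', 'blv', 'ctus', 'rnalw', 'qzggkv', 'wivnpkm', 'xozfdqkh']


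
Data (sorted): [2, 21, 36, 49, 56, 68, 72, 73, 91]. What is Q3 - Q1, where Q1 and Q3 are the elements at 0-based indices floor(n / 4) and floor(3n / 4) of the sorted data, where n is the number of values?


The data has n = 9 elements.
Q1 index = floor(9 / 4) = floor(2.25) = 2; Q3 index = floor(3 * 9 / 4) = floor(6.75) = 6
Q1 = element at index 2 = 36
Q3 = element at index 6 = 72
IQR = 72 - 36 = 36
Final answer: 36


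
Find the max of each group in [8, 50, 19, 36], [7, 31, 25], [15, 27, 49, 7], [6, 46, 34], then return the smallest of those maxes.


Find max of each group:
  Group 1: [8, 50, 19, 36] -> max = 50
  Group 2: [7, 31, 25] -> max = 31
  Group 3: [15, 27, 49, 7] -> max = 49
  Group 4: [6, 46, 34] -> max = 46
Maxes: [50, 31, 49, 46]
Minimum of maxes = 31
Final answer: 31


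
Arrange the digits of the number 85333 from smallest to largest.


The number 85333 has digits: 8, 5, 3, 3, 3
Sorted: 3, 3, 3, 5, 8
Joining the sorted digits gives the result.
Final answer: 33358


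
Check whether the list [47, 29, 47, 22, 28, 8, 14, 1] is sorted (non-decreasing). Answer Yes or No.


Check consecutive pairs:
  47 <= 29? False
  29 <= 47? True
  47 <= 22? False
  22 <= 28? True
  28 <= 8? False
  8 <= 14? True
  14 <= 1? False
4 consecutive pair(s) are out of order, so the list is not sorted.
Final answer: No


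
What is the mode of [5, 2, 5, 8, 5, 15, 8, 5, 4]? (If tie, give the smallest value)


Count the frequency of each value:
  2 appears 1 time(s)
  4 appears 1 time(s)
  5 appears 4 time(s)
  8 appears 2 time(s)
  15 appears 1 time(s)
Maximum frequency is 4.
Only 5 reaches that frequency, so it is the mode.
Final answer: 5


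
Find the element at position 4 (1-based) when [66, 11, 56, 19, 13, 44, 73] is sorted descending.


Sort descending: [73, 66, 56, 44, 19, 13, 11]
The 4th element (1-indexed) is at index 3.
Value = 44
Final answer: 44


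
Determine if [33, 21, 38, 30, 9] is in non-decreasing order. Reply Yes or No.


Check consecutive pairs:
  33 <= 21? False
  21 <= 38? True
  38 <= 30? False
  30 <= 9? False
3 consecutive pair(s) are out of order, so the list is not sorted.
Final answer: No


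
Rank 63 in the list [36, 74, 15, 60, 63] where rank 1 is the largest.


Sort descending: [74, 63, 60, 36, 15]
Find 63 in the sorted list.
63 is at position 2.
Final answer: 2


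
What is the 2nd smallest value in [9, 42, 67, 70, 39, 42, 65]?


Sort ascending: [9, 39, 42, 42, 65, 67, 70]
The 2nd element (1-indexed) is at index 1.
Value = 39
Final answer: 39


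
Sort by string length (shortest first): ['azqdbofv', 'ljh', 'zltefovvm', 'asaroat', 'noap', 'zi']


Compute lengths:
  'azqdbofv' has length 8
  'ljh' has length 3
  'zltefovvm' has length 9
  'asaroat' has length 7
  'noap' has length 4
  'zi' has length 2
Lengths in increasing order: 2 < 3 < 4 < 7 < 8 < 9
Listing the words in that order gives the answer.
Final answer: ['zi', 'ljh', 'noap', 'asaroat', 'azqdbofv', 'zltefovvm']


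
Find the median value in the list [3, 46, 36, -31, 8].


First, sort the list: [-31, 3, 8, 36, 46]
The list has 5 elements (odd count).
The middle index is 2 (0-based), and the element there is 8.
Final answer: 8


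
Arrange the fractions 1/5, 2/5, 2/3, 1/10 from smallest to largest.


Convert to decimal for comparison:
  1/5 = 0.2
  2/5 = 0.4
  2/3 = 0.6667
  1/10 = 0.1
Decimals in increasing order: 0.1 < 0.2 < 0.4 < 0.6667
Writing each back as its fraction gives the sorted order.
Final answer: 1/10, 1/5, 2/5, 2/3


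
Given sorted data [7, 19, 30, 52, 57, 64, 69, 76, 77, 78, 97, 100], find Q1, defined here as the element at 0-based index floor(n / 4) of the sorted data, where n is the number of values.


The list has n = 12 elements.
Q1 index = floor(12 / 4) = floor(3) = 3
Counting from index 0 in the sorted data, the element at index 3 is 52.
Final answer: 52


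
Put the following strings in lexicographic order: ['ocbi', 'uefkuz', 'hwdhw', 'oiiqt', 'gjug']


Compare strings character by character (the first differing letter decides):
  'gjug' < 'hwdhw' since 'g' < 'h' at position 1
  'hwdhw' < 'ocbi' since 'h' < 'o' at position 1
  'ocbi' < 'oiiqt' since 'c' < 'i' at position 2
  'oiiqt' < 'uefkuz' since 'o' < 'u' at position 1
Chaining these comparisons gives the alphabetical order.
Final answer: ['gjug', 'hwdhw', 'ocbi', 'oiiqt', 'uefkuz']


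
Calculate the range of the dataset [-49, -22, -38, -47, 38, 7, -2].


Maximum value: 38
Minimum value: -49
Range = 38 - (-49) = 87
Final answer: 87


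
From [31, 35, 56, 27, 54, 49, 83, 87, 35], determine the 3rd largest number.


Sort descending: [87, 83, 56, 54, 49, 35, 35, 31, 27]
The 3rd element (1-indexed) is at index 2.
Value = 56
Final answer: 56


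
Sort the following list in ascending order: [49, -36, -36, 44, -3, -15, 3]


Original list: [49, -36, -36, 44, -3, -15, 3]
Repeatedly take the smallest remaining element:
  Remaining [49, -36, -36, 44, -3, -15, 3] -> smallest is -36
  Remaining [49, -36, 44, -3, -15, 3] -> smallest is -36
  Remaining [49, 44, -3, -15, 3] -> smallest is -15
  Remaining [49, 44, -3, 3] -> smallest is -3
  Remaining [49, 44, 3] -> smallest is 3
  Remaining [49, 44] -> smallest is 44
  Remaining [49] -> smallest is 49
Collecting the picks in order gives the sorted list.
Final answer: [-36, -36, -15, -3, 3, 44, 49]


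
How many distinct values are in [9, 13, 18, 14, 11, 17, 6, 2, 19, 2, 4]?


List all unique values:
Distinct values: [2, 4, 6, 9, 11, 13, 14, 17, 18, 19]
Count = 10
Final answer: 10


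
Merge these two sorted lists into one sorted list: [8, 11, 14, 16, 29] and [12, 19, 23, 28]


List A: [8, 11, 14, 16, 29]
List B: [12, 19, 23, 28]
Repeatedly compare the front elements and take the smaller:
  8 vs 12 -> take 8
  11 vs 12 -> take 11
  14 vs 12 -> take 12
  14 vs 19 -> take 14
  16 vs 19 -> take 16
  29 vs 19 -> take 19
  29 vs 23 -> take 23
  29 vs 28 -> take 28
  B is exhausted; append the rest of A: [29]
Final answer: [8, 11, 12, 14, 16, 19, 23, 28, 29]


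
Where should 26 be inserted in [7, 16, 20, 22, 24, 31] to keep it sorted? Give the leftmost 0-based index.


List is sorted: [7, 16, 20, 22, 24, 31]
We need the leftmost position where 26 can be inserted, i.e. the first index whose element is >= 26 (or the end of the list if none is).
Binary search with low=0, high=6 (0-based indices):
  low=0, high=6, mid=3: a[3]=22 < 26, so low = 4
  low=4, high=6, mid=5: a[5]=31 >= 26, so high = 5
  low=4, high=5, mid=4: a[4]=24 < 26, so low = 5
Now low = high = 5, so the insertion index is 5.
Final answer: 5


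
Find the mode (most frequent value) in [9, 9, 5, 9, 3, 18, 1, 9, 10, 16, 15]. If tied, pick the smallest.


Count the frequency of each value:
  1 appears 1 time(s)
  3 appears 1 time(s)
  5 appears 1 time(s)
  9 appears 4 time(s)
  10 appears 1 time(s)
  15 appears 1 time(s)
  16 appears 1 time(s)
  18 appears 1 time(s)
Maximum frequency is 4.
Only 9 reaches that frequency, so it is the mode.
Final answer: 9


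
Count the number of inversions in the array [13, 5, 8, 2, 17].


For each element, count the later elements that are smaller than it:
  13 (index 0): smaller elements after it = [5, 8, 2] -> 3
  5 (index 1): smaller elements after it = [2] -> 1
  8 (index 2): smaller elements after it = [2] -> 1
  2 (index 3): smaller elements after it = [] -> 0
Total inversions = 3 + 1 + 1 + 0 = 5
Final answer: 5


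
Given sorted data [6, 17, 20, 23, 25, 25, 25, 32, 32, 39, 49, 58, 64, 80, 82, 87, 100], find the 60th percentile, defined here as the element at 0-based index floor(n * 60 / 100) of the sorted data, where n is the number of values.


The dataset has n = 17 elements.
Index = floor(17 * 60 / 100) = floor(1020 / 100) = floor(10.2) = 10
Counting from index 0 in the sorted data, the element at index 10 is 49.
Final answer: 49


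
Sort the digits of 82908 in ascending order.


The number 82908 has digits: 8, 2, 9, 0, 8
Sorted: 0, 2, 8, 8, 9
Joining the sorted digits gives the result.
Final answer: 02889


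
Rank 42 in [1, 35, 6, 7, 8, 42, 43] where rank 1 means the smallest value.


Sort ascending: [1, 6, 7, 8, 35, 42, 43]
Find 42 in the sorted list.
42 is at position 6 (1-indexed).
Final answer: 6


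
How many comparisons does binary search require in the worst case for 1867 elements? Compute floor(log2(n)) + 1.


Binary search halves the search space each step.
Maximum comparisons = floor(log2(1867)) + 1
log2(1867) = 10.8665
floor(log2(1867)) = 10, so 10 + 1 = 11
Final answer: 11


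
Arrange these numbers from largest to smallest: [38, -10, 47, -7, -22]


Original list: [38, -10, 47, -7, -22]
Repeatedly take the largest remaining element:
  Remaining [38, -10, 47, -7, -22] -> largest is 47
  Remaining [38, -10, -7, -22] -> largest is 38
  Remaining [-10, -7, -22] -> largest is -7
  Remaining [-10, -22] -> largest is -10
  Remaining [-22] -> largest is -22
Collecting the picks in order gives the descending list.
Final answer: [47, 38, -7, -10, -22]


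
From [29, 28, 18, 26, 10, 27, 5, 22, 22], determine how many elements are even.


Check each element:
  29 is odd
  28 is even
  18 is even
  26 is even
  10 is even
  27 is odd
  5 is odd
  22 is even
  22 is even
Evens: [28, 18, 26, 10, 22, 22]
Count of evens = 6
Final answer: 6


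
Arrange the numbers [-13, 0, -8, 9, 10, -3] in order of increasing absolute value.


Compute absolute values:
  |-13| = 13
  |0| = 0
  |-8| = 8
  |9| = 9
  |10| = 10
  |-3| = 3
Absolute values in increasing order: 0 < 3 < 8 < 9 < 10 < 13
Listing the original numbers in that order gives the answer.
Final answer: [0, -3, -8, 9, 10, -13]


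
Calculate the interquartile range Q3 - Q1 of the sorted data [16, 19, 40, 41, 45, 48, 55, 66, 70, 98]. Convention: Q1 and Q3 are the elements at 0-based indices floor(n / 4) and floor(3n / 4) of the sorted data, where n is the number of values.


The data has n = 10 elements.
Q1 index = floor(10 / 4) = floor(2.5) = 2; Q3 index = floor(3 * 10 / 4) = floor(7.5) = 7
Q1 = element at index 2 = 40
Q3 = element at index 7 = 66
IQR = 66 - 40 = 26
Final answer: 26


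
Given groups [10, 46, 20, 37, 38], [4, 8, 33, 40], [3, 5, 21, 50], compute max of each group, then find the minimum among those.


Find max of each group:
  Group 1: [10, 46, 20, 37, 38] -> max = 46
  Group 2: [4, 8, 33, 40] -> max = 40
  Group 3: [3, 5, 21, 50] -> max = 50
Maxes: [46, 40, 50]
Minimum of maxes = 40
Final answer: 40


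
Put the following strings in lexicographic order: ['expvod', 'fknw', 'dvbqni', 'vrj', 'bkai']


Compare strings character by character (the first differing letter decides):
  'bkai' < 'dvbqni' since 'b' < 'd' at position 1
  'dvbqni' < 'expvod' since 'd' < 'e' at position 1
  'expvod' < 'fknw' since 'e' < 'f' at position 1
  'fknw' < 'vrj' since 'f' < 'v' at position 1
Chaining these comparisons gives the alphabetical order.
Final answer: ['bkai', 'dvbqni', 'expvod', 'fknw', 'vrj']


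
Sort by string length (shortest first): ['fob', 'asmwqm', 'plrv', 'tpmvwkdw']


Compute lengths:
  'fob' has length 3
  'asmwqm' has length 6
  'plrv' has length 4
  'tpmvwkdw' has length 8
Lengths in increasing order: 3 < 4 < 6 < 8
Listing the words in that order gives the answer.
Final answer: ['fob', 'plrv', 'asmwqm', 'tpmvwkdw']


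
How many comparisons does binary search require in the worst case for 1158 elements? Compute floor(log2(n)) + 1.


Binary search halves the search space each step.
Maximum comparisons = floor(log2(1158)) + 1
log2(1158) = 10.1774
floor(log2(1158)) = 10, so 10 + 1 = 11
Final answer: 11


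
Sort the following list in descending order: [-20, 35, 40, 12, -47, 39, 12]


Original list: [-20, 35, 40, 12, -47, 39, 12]
Repeatedly take the largest remaining element:
  Remaining [-20, 35, 40, 12, -47, 39, 12] -> largest is 40
  Remaining [-20, 35, 12, -47, 39, 12] -> largest is 39
  Remaining [-20, 35, 12, -47, 12] -> largest is 35
  Remaining [-20, 12, -47, 12] -> largest is 12
  Remaining [-20, -47, 12] -> largest is 12
  Remaining [-20, -47] -> largest is -20
  Remaining [-47] -> largest is -47
Collecting the picks in order gives the descending list.
Final answer: [40, 39, 35, 12, 12, -20, -47]


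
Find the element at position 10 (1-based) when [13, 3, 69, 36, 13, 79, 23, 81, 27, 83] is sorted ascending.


Sort ascending: [3, 13, 13, 23, 27, 36, 69, 79, 81, 83]
The 10th element (1-indexed) is at index 9.
Value = 83
Final answer: 83


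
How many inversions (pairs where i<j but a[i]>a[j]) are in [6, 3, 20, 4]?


For each element, count the later elements that are smaller than it:
  6 (index 0): smaller elements after it = [3, 4] -> 2
  3 (index 1): smaller elements after it = [] -> 0
  20 (index 2): smaller elements after it = [4] -> 1
Total inversions = 2 + 0 + 1 = 3
Final answer: 3


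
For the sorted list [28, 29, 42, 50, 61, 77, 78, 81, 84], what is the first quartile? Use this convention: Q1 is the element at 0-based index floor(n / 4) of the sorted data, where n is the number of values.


The list has n = 9 elements.
Q1 index = floor(9 / 4) = floor(2.25) = 2
Counting from index 0 in the sorted data, the element at index 2 is 42.
Final answer: 42


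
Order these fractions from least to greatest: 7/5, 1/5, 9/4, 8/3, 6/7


Convert to decimal for comparison:
  7/5 = 1.4
  1/5 = 0.2
  9/4 = 2.25
  8/3 = 2.6667
  6/7 = 0.8571
Decimals in increasing order: 0.2 < 0.8571 < 1.4 < 2.25 < 2.6667
Writing each back as its fraction gives the sorted order.
Final answer: 1/5, 6/7, 7/5, 9/4, 8/3


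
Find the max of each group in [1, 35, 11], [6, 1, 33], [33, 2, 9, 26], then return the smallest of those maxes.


Find max of each group:
  Group 1: [1, 35, 11] -> max = 35
  Group 2: [6, 1, 33] -> max = 33
  Group 3: [33, 2, 9, 26] -> max = 33
Maxes: [35, 33, 33]
Minimum of maxes = 33
Final answer: 33


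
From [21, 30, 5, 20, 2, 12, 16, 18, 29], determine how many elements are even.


Check each element:
  21 is odd
  30 is even
  5 is odd
  20 is even
  2 is even
  12 is even
  16 is even
  18 is even
  29 is odd
Evens: [30, 20, 2, 12, 16, 18]
Count of evens = 6
Final answer: 6


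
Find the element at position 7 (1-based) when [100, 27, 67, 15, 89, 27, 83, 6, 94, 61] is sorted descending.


Sort descending: [100, 94, 89, 83, 67, 61, 27, 27, 15, 6]
The 7th element (1-indexed) is at index 6.
Value = 27
Final answer: 27


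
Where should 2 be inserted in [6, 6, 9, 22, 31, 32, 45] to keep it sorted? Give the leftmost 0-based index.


List is sorted: [6, 6, 9, 22, 31, 32, 45]
We need the leftmost position where 2 can be inserted, i.e. the first index whose element is >= 2 (or the end of the list if none is).
Binary search with low=0, high=7 (0-based indices):
  low=0, high=7, mid=3: a[3]=22 >= 2, so high = 3
  low=0, high=3, mid=1: a[1]=6 >= 2, so high = 1
  low=0, high=1, mid=0: a[0]=6 >= 2, so high = 0
Now low = high = 0, so the insertion index is 0.
Final answer: 0


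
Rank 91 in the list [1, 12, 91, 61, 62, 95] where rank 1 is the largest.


Sort descending: [95, 91, 62, 61, 12, 1]
Find 91 in the sorted list.
91 is at position 2.
Final answer: 2


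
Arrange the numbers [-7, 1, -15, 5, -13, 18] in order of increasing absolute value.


Compute absolute values:
  |-7| = 7
  |1| = 1
  |-15| = 15
  |5| = 5
  |-13| = 13
  |18| = 18
Absolute values in increasing order: 1 < 5 < 7 < 13 < 15 < 18
Listing the original numbers in that order gives the answer.
Final answer: [1, 5, -7, -13, -15, 18]


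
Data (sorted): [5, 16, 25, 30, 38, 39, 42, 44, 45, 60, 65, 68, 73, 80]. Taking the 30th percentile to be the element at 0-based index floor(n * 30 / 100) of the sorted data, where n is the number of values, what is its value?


The dataset has n = 14 elements.
Index = floor(14 * 30 / 100) = floor(420 / 100) = floor(4.2) = 4
Counting from index 0 in the sorted data, the element at index 4 is 38.
Final answer: 38


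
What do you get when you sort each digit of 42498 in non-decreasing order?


The number 42498 has digits: 4, 2, 4, 9, 8
Sorted: 2, 4, 4, 8, 9
Joining the sorted digits gives the result.
Final answer: 24489


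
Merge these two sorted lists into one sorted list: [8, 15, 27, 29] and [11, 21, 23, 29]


List A: [8, 15, 27, 29]
List B: [11, 21, 23, 29]
Repeatedly compare the front elements and take the smaller:
  8 vs 11 -> take 8
  15 vs 11 -> take 11
  15 vs 21 -> take 15
  27 vs 21 -> take 21
  27 vs 23 -> take 23
  27 vs 29 -> take 27
  29 vs 29 -> take 29
  A is exhausted; append the rest of B: [29]
Final answer: [8, 11, 15, 21, 23, 27, 29, 29]


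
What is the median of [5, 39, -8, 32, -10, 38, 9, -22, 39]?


First, sort the list: [-22, -10, -8, 5, 9, 32, 38, 39, 39]
The list has 9 elements (odd count).
The middle index is 4 (0-based), and the element there is 9.
Final answer: 9


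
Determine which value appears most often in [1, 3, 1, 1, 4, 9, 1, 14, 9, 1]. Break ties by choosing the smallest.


Count the frequency of each value:
  1 appears 5 time(s)
  3 appears 1 time(s)
  4 appears 1 time(s)
  9 appears 2 time(s)
  14 appears 1 time(s)
Maximum frequency is 5.
Only 1 reaches that frequency, so it is the mode.
Final answer: 1


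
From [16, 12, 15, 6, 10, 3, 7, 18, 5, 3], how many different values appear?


List all unique values:
Distinct values: [3, 5, 6, 7, 10, 12, 15, 16, 18]
Count = 9
Final answer: 9


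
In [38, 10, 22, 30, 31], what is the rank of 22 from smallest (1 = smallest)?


Sort ascending: [10, 22, 30, 31, 38]
Find 22 in the sorted list.
22 is at position 2 (1-indexed).
Final answer: 2


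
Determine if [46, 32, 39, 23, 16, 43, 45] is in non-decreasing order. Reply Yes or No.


Check consecutive pairs:
  46 <= 32? False
  32 <= 39? True
  39 <= 23? False
  23 <= 16? False
  16 <= 43? True
  43 <= 45? True
3 consecutive pair(s) are out of order, so the list is not sorted.
Final answer: No


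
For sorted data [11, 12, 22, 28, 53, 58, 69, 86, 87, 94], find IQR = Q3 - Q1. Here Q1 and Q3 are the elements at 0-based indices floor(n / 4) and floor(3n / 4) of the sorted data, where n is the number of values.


The data has n = 10 elements.
Q1 index = floor(10 / 4) = floor(2.5) = 2; Q3 index = floor(3 * 10 / 4) = floor(7.5) = 7
Q1 = element at index 2 = 22
Q3 = element at index 7 = 86
IQR = 86 - 22 = 64
Final answer: 64


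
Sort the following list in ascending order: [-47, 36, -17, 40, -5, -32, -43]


Original list: [-47, 36, -17, 40, -5, -32, -43]
Repeatedly take the smallest remaining element:
  Remaining [-47, 36, -17, 40, -5, -32, -43] -> smallest is -47
  Remaining [36, -17, 40, -5, -32, -43] -> smallest is -43
  Remaining [36, -17, 40, -5, -32] -> smallest is -32
  Remaining [36, -17, 40, -5] -> smallest is -17
  Remaining [36, 40, -5] -> smallest is -5
  Remaining [36, 40] -> smallest is 36
  Remaining [40] -> smallest is 40
Collecting the picks in order gives the sorted list.
Final answer: [-47, -43, -32, -17, -5, 36, 40]


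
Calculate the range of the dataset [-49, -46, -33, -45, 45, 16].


Maximum value: 45
Minimum value: -49
Range = 45 - (-49) = 94
Final answer: 94


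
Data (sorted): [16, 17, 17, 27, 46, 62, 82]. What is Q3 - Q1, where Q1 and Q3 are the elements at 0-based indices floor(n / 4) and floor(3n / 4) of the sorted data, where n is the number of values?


The data has n = 7 elements.
Q1 index = floor(7 / 4) = floor(1.75) = 1; Q3 index = floor(3 * 7 / 4) = floor(5.25) = 5
Q1 = element at index 1 = 17
Q3 = element at index 5 = 62
IQR = 62 - 17 = 45
Final answer: 45


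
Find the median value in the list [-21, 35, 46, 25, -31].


First, sort the list: [-31, -21, 25, 35, 46]
The list has 5 elements (odd count).
The middle index is 2 (0-based), and the element there is 25.
Final answer: 25
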